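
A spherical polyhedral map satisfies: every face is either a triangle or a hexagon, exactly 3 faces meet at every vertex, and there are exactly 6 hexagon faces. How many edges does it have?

Let x be the number of triangles; then F = 6 + x.
Edge–face incidences: 2E = 6·6 + 3·x = 36 + 3x.
Every vertex has degree 3, so 3V = 2E.
Euler: V − E + F = 2 ⇒ (2E)/3 − E + (6 + x) = 2.
Multiply by 6: 2·(2E) − 3·(2E) + 6·(6 + x) = 12, i.e. 36 + 6x − (36 + 3x) = 12.
Collecting terms: 3x = 12, so x = 4.
Then 2E = 36 + 3·4 = 48, so E = 24, V = 2E/3 = 16, F = 6 + 4 = 10.

24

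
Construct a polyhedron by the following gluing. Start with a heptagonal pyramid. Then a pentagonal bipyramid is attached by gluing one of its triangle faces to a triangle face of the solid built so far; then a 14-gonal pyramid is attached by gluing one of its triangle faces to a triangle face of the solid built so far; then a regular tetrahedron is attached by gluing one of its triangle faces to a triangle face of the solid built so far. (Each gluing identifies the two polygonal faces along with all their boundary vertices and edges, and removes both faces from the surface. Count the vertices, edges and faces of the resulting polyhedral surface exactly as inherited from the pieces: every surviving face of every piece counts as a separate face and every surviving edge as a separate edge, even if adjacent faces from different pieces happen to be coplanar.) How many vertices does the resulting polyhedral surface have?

A heptagonal pyramid: V=8, E=14, F=8.
Attach a pentagonal bipyramid (V=7, E=15, F=10) along a 3-gon: merge 3 vertices and 3 edges, delete both glued faces → V=12, E=26, F=16.
Attach a 14-gonal pyramid (V=15, E=28, F=15) along a 3-gon: merge 3 vertices and 3 edges, delete both glued faces → V=24, E=51, F=29.
Attach a regular tetrahedron (V=4, E=6, F=4) along a 3-gon: merge 3 vertices and 3 edges, delete both glued faces → V=25, E=54, F=31.
Check: V − E + F = 25 − 54 + 31 = 2.

25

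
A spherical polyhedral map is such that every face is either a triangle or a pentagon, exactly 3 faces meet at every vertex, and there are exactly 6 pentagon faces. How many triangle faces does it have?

2

Let x be the number of triangles; then F = 6 + x.
Edge–face incidences: 2E = 5·6 + 3·x = 30 + 3x.
Every vertex has degree 3, so 3V = 2E.
Euler: V − E + F = 2 ⇒ (2E)/3 − E + (6 + x) = 2.
Multiply by 6: 2·(2E) − 3·(2E) + 6·(6 + x) = 12, i.e. 36 + 6x − (30 + 3x) = 12.
Collecting terms: 3x + 6 = 12, so 3x = 6, so x = 2.
Then 2E = 30 + 3·2 = 36, so E = 18, V = 2E/3 = 12, F = 6 + 2 = 8.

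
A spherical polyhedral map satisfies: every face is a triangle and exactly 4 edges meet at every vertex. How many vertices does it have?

Each face has 3 edges and each edge borders two faces, so 2E = 3F.
Each vertex has degree 4, so 4V = 2E and hence V = 3F/4.
Euler: V − E + F = 2 ⇒ (3F/4) − (3F/2) + F = 2.
Multiply by 8: (6 − 12 + 8)F = 16, i.e. 2F = 16.
So F = 8, E = 3·8/2 = 12, V = 3·8/4 = 6.

6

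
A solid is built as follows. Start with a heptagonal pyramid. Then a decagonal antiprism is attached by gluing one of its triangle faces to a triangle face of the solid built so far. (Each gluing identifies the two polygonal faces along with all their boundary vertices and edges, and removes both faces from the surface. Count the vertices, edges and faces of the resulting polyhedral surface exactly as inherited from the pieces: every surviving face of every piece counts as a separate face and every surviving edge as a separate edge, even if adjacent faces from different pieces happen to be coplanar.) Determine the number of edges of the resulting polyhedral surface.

A heptagonal pyramid: V=8, E=14, F=8.
Attach a decagonal antiprism (V=20, E=40, F=22) along a 3-gon: merge 3 vertices and 3 edges, delete both glued faces → V=25, E=51, F=28.
Check: V − E + F = 25 − 51 + 28 = 2.

51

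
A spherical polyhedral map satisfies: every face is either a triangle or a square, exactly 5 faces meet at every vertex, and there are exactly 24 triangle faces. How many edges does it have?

Let x be the number of squares; then F = 24 + x.
Edge–face incidences: 2E = 3·24 + 4·x = 72 + 4x.
Every vertex has degree 5, so 5V = 2E.
Euler: V − E + F = 2 ⇒ (2E)/5 − E + (24 + x) = 2.
Multiply by 10: 2·(2E) − 5·(2E) + 10·(24 + x) = 20, i.e. 240 + 10x − 3·(72 + 4x) = 20.
Collecting terms: −2x + 24 = 20, so −2x = −4, so x = 2.
Then 2E = 72 + 4·2 = 80, so E = 40, V = 2E/5 = 16, F = 24 + 2 = 26.

40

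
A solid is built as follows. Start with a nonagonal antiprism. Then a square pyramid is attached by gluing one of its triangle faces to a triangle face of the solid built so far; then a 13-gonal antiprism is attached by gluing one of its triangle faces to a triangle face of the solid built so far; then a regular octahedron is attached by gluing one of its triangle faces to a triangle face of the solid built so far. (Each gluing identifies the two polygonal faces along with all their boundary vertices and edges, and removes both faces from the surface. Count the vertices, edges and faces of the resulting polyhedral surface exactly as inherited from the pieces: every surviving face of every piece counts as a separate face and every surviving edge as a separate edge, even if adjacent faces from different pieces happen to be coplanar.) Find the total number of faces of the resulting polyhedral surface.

55

A nonagonal antiprism: V=18, E=36, F=20.
Attach a square pyramid (V=5, E=8, F=5) along a 3-gon: merge 3 vertices and 3 edges, delete both glued faces → V=20, E=41, F=23.
Attach a 13-gonal antiprism (V=26, E=52, F=28) along a 3-gon: merge 3 vertices and 3 edges, delete both glued faces → V=43, E=90, F=49.
Attach a regular octahedron (V=6, E=12, F=8) along a 3-gon: merge 3 vertices and 3 edges, delete both glued faces → V=46, E=99, F=55.
Check: V − E + F = 46 − 99 + 55 = 2.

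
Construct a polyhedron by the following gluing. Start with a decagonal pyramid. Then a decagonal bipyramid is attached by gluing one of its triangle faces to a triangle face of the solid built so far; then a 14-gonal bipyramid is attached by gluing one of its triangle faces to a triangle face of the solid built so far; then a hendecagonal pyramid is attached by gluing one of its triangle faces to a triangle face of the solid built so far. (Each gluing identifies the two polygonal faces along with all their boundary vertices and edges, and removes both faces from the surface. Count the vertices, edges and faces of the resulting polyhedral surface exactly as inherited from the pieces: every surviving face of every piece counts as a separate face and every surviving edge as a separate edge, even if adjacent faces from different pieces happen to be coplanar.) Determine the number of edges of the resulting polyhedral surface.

105

A decagonal pyramid: V=11, E=20, F=11.
Attach a decagonal bipyramid (V=12, E=30, F=20) along a 3-gon: merge 3 vertices and 3 edges, delete both glued faces → V=20, E=47, F=29.
Attach a 14-gonal bipyramid (V=16, E=42, F=28) along a 3-gon: merge 3 vertices and 3 edges, delete both glued faces → V=33, E=86, F=55.
Attach a hendecagonal pyramid (V=12, E=22, F=12) along a 3-gon: merge 3 vertices and 3 edges, delete both glued faces → V=42, E=105, F=65.
Check: V − E + F = 42 − 105 + 65 = 2.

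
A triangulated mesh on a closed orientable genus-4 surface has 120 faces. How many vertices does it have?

54

χ = 2 − 2·4 = -6, and every face is a triangle so 3F = 2E.
E = 3·120/2 = 180. Then V = -6 + E − F = -6 + 180 − 120 = 54.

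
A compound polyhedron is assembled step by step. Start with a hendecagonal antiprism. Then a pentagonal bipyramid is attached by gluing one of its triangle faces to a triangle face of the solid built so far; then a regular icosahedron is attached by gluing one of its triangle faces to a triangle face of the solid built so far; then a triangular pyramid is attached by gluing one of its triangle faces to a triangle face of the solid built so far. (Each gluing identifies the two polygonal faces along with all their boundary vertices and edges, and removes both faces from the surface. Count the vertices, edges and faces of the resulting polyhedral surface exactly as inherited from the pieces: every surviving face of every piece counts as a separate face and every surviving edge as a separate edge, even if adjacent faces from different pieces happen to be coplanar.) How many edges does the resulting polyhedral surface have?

A hendecagonal antiprism: V=22, E=44, F=24.
Attach a pentagonal bipyramid (V=7, E=15, F=10) along a 3-gon: merge 3 vertices and 3 edges, delete both glued faces → V=26, E=56, F=32.
Attach a regular icosahedron (V=12, E=30, F=20) along a 3-gon: merge 3 vertices and 3 edges, delete both glued faces → V=35, E=83, F=50.
Attach a triangular pyramid (V=4, E=6, F=4) along a 3-gon: merge 3 vertices and 3 edges, delete both glued faces → V=36, E=86, F=52.
Check: V − E + F = 36 − 86 + 52 = 2.

86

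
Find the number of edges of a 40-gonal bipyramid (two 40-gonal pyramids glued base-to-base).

A bipyramid over an n-gon has 2n triangular faces and n + 2 vertices: V = 40 + 2 = 42, E = 3·40 = 120, F = 2·40 = 80.
Check: V − E + F = 42 − 120 + 80 = 2.

120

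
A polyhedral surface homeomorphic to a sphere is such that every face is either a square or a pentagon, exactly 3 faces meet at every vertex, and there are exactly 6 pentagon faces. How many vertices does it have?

Let x be the number of squares; then F = 6 + x.
Edge–face incidences: 2E = 5·6 + 4·x = 30 + 4x.
Every vertex has degree 3, so 3V = 2E.
Euler: V − E + F = 2 ⇒ (2E)/3 − E + (6 + x) = 2.
Multiply by 6: 2·(2E) − 3·(2E) + 6·(6 + x) = 12, i.e. 36 + 6x − (30 + 4x) = 12.
Collecting terms: 2x + 6 = 12, so 2x = 6, so x = 3.
Then 2E = 30 + 4·3 = 42, so E = 21, V = 2E/3 = 14, F = 6 + 3 = 9.

14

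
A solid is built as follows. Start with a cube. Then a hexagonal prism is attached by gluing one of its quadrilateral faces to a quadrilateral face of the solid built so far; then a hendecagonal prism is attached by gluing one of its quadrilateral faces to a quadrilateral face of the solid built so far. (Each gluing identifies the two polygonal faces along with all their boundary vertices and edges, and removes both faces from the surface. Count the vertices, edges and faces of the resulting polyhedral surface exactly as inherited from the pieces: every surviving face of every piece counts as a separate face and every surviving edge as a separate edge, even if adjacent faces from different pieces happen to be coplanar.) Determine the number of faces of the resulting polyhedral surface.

23

A cube: V=8, E=12, F=6.
Attach a hexagonal prism (V=12, E=18, F=8) along a 4-gon: merge 4 vertices and 4 edges, delete both glued faces → V=16, E=26, F=12.
Attach a hendecagonal prism (V=22, E=33, F=13) along a 4-gon: merge 4 vertices and 4 edges, delete both glued faces → V=34, E=55, F=23.
Check: V − E + F = 34 − 55 + 23 = 2.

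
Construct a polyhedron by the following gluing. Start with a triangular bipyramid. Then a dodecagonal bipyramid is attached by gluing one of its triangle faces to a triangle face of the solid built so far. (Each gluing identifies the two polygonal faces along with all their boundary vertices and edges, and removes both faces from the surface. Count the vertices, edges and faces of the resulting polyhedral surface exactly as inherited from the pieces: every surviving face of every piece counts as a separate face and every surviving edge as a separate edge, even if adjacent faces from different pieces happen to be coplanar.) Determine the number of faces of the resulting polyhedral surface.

28

A triangular bipyramid: V=5, E=9, F=6.
Attach a dodecagonal bipyramid (V=14, E=36, F=24) along a 3-gon: merge 3 vertices and 3 edges, delete both glued faces → V=16, E=42, F=28.
Check: V − E + F = 16 − 42 + 28 = 2.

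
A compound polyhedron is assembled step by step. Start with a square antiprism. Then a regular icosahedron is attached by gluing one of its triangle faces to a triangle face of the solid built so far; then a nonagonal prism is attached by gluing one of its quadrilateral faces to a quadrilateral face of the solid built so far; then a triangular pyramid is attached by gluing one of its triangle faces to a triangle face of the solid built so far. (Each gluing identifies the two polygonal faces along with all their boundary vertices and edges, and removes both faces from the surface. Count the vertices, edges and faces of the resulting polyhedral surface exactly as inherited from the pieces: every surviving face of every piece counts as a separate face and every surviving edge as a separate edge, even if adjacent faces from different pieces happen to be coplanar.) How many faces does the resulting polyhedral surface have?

A square antiprism: V=8, E=16, F=10.
Attach a regular icosahedron (V=12, E=30, F=20) along a 3-gon: merge 3 vertices and 3 edges, delete both glued faces → V=17, E=43, F=28.
Attach a nonagonal prism (V=18, E=27, F=11) along a 4-gon: merge 4 vertices and 4 edges, delete both glued faces → V=31, E=66, F=37.
Attach a triangular pyramid (V=4, E=6, F=4) along a 3-gon: merge 3 vertices and 3 edges, delete both glued faces → V=32, E=69, F=39.
Check: V − E + F = 32 − 69 + 39 = 2.

39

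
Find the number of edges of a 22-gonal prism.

A prism on an n-gon has two n-gon bases and n rectangular sides: V = 2·22 = 44, E = 3·22 = 66, F = 22 + 2 = 24.
Check: V − E + F = 44 − 66 + 24 = 2.

66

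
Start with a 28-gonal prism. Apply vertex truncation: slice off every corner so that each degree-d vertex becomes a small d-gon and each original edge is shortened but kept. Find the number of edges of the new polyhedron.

The base solid has V = 56, E = 84, F = 30.
Truncation replaces each original edge-end by a new vertex, so V′ = 2E = 168.
Each original edge survives, and each old vertex of degree d contributes d new edges; summing degrees gives Σd = 2E, so E′ = E + 2E = 3E = 252.
Each original face survives and each original vertex becomes one new face: F′ = F + V = 86.

252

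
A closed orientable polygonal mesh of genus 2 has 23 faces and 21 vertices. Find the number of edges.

For a closed orientable surface of genus 2, χ = 2 − 2·2 = -2.
E = V + F − (-2) = 21 + 23 − (-2) = 46.

46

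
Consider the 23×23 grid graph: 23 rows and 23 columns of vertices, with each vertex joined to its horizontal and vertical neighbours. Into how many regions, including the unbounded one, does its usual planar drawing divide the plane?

The grid has V = 23·23 = 529 vertices and E = 23·22 + 23·22 = 1012 edges.
F = 2 − V + E = 2 − 529 + 1012 = 485.

485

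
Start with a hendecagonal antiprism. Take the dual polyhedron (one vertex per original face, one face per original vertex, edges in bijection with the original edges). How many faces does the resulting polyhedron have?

22

The base solid has V = 22, E = 44, F = 24.
The dual swaps V and F and preserves E: V′ = F = 24, E′ = E = 44, F′ = V = 22.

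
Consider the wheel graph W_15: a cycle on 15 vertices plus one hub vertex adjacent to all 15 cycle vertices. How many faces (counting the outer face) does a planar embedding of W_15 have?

W_15 has V = 15 + 1 = 16 vertices and E = 2·15 = 30 edges.
By Euler's formula F = 2 − V + E = 2 − 16 + 30 = 16.

16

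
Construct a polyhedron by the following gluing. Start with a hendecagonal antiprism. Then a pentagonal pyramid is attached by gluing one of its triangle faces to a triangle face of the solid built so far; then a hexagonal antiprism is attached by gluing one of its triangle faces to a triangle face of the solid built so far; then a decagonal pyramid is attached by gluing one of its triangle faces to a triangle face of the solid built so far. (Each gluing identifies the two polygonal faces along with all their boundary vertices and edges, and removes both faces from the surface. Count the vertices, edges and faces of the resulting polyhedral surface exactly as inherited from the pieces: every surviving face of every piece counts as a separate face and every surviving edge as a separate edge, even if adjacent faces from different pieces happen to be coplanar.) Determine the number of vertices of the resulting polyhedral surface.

42

A hendecagonal antiprism: V=22, E=44, F=24.
Attach a pentagonal pyramid (V=6, E=10, F=6) along a 3-gon: merge 3 vertices and 3 edges, delete both glued faces → V=25, E=51, F=28.
Attach a hexagonal antiprism (V=12, E=24, F=14) along a 3-gon: merge 3 vertices and 3 edges, delete both glued faces → V=34, E=72, F=40.
Attach a decagonal pyramid (V=11, E=20, F=11) along a 3-gon: merge 3 vertices and 3 edges, delete both glued faces → V=42, E=89, F=49.
Check: V − E + F = 42 − 89 + 49 = 2.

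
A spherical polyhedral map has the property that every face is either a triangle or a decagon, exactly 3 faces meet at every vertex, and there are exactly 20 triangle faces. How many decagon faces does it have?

Let x be the number of decagons; then F = 20 + x.
Edge–face incidences: 2E = 3·20 + 10·x = 60 + 10x.
Every vertex has degree 3, so 3V = 2E.
Euler: V − E + F = 2 ⇒ (2E)/3 − E + (20 + x) = 2.
Multiply by 6: 2·(2E) − 3·(2E) + 6·(20 + x) = 12, i.e. 120 + 6x − (60 + 10x) = 12.
Collecting terms: −4x + 60 = 12, so −4x = −48, so x = 12.
Then 2E = 60 + 10·12 = 180, so E = 90, V = 2E/3 = 60, F = 20 + 12 = 32.

12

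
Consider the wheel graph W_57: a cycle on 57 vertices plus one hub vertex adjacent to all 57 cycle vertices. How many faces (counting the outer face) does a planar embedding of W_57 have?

58

W_57 has V = 57 + 1 = 58 vertices and E = 2·57 = 114 edges.
By Euler's formula F = 2 − V + E = 2 − 58 + 114 = 58.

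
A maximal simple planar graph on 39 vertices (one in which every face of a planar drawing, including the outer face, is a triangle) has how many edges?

In a plane triangulation 3F = 2E and V − E + F = 2, so E = 3V − 6 = 3·39 − 6 = 111.

111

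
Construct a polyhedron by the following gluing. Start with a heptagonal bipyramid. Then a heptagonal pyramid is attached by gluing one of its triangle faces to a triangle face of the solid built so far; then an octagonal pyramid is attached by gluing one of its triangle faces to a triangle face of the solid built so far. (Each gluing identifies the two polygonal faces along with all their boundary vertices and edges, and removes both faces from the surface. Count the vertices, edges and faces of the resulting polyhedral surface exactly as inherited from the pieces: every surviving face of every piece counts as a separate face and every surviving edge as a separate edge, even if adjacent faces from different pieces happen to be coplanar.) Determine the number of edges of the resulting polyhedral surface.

A heptagonal bipyramid: V=9, E=21, F=14.
Attach a heptagonal pyramid (V=8, E=14, F=8) along a 3-gon: merge 3 vertices and 3 edges, delete both glued faces → V=14, E=32, F=20.
Attach an octagonal pyramid (V=9, E=16, F=9) along a 3-gon: merge 3 vertices and 3 edges, delete both glued faces → V=20, E=45, F=27.
Check: V − E + F = 20 − 45 + 27 = 2.

45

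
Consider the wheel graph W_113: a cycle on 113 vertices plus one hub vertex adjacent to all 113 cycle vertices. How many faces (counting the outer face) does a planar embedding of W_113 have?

W_113 has V = 113 + 1 = 114 vertices and E = 2·113 = 226 edges.
By Euler's formula F = 2 − V + E = 2 − 114 + 226 = 114.

114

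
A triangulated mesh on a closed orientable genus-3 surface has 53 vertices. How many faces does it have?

χ = 2 − 2·3 = -4, and every face is a triangle so 3F = 2E.
V − E + F = -4 with E = 3F/2 gives 53 − (3/2 − 1)·F = -4, so F = 114 and E = 171.

114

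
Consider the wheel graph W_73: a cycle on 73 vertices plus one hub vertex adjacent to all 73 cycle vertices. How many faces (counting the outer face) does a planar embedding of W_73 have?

74

W_73 has V = 73 + 1 = 74 vertices and E = 2·73 = 146 edges.
By Euler's formula F = 2 − V + E = 2 − 74 + 146 = 74.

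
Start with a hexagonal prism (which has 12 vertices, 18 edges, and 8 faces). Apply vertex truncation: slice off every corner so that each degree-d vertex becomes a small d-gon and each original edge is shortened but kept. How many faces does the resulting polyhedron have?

Truncation replaces each original edge-end by a new vertex, so V′ = 2E = 36.
Each original edge survives, and each old vertex of degree d contributes d new edges; summing degrees gives Σd = 2E, so E′ = E + 2E = 3E = 54.
Each original face survives and each original vertex becomes one new face: F′ = F + V = 20.

20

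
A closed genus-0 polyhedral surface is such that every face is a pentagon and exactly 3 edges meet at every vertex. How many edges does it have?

30

Each face has 5 edges and each edge borders two faces, so 2E = 5F.
Each vertex has degree 3, so 3V = 2E and hence V = 5F/3.
Euler: V − E + F = 2 ⇒ (5F/3) − (5F/2) + F = 2.
Multiply by 6: (10 − 15 + 6)F = 12, i.e. 1F = 12.
So F = 12, E = 5·12/2 = 30, V = 5·12/3 = 20.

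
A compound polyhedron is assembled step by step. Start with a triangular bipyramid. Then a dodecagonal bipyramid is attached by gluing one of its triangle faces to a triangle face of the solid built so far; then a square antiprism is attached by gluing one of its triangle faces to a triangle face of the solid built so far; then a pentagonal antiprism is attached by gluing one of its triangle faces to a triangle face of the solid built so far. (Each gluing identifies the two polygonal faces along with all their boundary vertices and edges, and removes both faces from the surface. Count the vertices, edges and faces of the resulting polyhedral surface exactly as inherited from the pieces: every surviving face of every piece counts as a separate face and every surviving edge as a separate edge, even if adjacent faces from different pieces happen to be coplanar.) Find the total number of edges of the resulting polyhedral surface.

A triangular bipyramid: V=5, E=9, F=6.
Attach a dodecagonal bipyramid (V=14, E=36, F=24) along a 3-gon: merge 3 vertices and 3 edges, delete both glued faces → V=16, E=42, F=28.
Attach a square antiprism (V=8, E=16, F=10) along a 3-gon: merge 3 vertices and 3 edges, delete both glued faces → V=21, E=55, F=36.
Attach a pentagonal antiprism (V=10, E=20, F=12) along a 3-gon: merge 3 vertices and 3 edges, delete both glued faces → V=28, E=72, F=46.
Check: V − E + F = 28 − 72 + 46 = 2.

72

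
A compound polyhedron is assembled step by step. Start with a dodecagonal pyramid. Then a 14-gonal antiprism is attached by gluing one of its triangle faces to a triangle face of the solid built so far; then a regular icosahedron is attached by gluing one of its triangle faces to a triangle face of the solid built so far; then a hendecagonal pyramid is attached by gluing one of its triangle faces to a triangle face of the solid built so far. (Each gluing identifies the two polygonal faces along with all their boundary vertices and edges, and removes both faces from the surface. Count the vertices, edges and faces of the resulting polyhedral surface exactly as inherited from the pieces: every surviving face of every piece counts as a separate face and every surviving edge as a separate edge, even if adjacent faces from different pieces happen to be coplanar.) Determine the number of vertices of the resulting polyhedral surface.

A dodecagonal pyramid: V=13, E=24, F=13.
Attach a 14-gonal antiprism (V=28, E=56, F=30) along a 3-gon: merge 3 vertices and 3 edges, delete both glued faces → V=38, E=77, F=41.
Attach a regular icosahedron (V=12, E=30, F=20) along a 3-gon: merge 3 vertices and 3 edges, delete both glued faces → V=47, E=104, F=59.
Attach a hendecagonal pyramid (V=12, E=22, F=12) along a 3-gon: merge 3 vertices and 3 edges, delete both glued faces → V=56, E=123, F=69.
Check: V − E + F = 56 − 123 + 69 = 2.

56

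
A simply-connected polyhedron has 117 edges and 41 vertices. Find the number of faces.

78

Here V − E + F = 2.
F = 2 − V + E = 2 − 41 + 117 = 78.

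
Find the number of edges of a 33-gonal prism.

A prism on an n-gon has two n-gon bases and n rectangular sides: V = 2·33 = 66, E = 3·33 = 99, F = 33 + 2 = 35.

99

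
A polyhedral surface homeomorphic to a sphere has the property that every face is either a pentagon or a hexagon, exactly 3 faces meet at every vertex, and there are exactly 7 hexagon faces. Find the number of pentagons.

12

Let x be the number of pentagons; then F = 7 + x.
Edge–face incidences: 2E = 6·7 + 5·x = 42 + 5x.
Every vertex has degree 3, so 3V = 2E.
Euler: V − E + F = 2 ⇒ (2E)/3 − E + (7 + x) = 2.
Multiply by 6: 2·(2E) − 3·(2E) + 6·(7 + x) = 12, i.e. 42 + 6x − (42 + 5x) = 12.
Collecting terms: x = 12.
Then 2E = 42 + 5·12 = 102, so E = 51, V = 2E/3 = 34, F = 7 + 12 = 19.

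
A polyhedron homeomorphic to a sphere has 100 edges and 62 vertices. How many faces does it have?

40

Here V − E + F = 2.
F = 2 − V + E = 2 − 62 + 100 = 40.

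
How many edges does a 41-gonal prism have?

A prism on an n-gon has two n-gon bases and n rectangular sides: V = 2·41 = 82, E = 3·41 = 123, F = 41 + 2 = 43.
Check: V − E + F = 82 − 123 + 43 = 2.

123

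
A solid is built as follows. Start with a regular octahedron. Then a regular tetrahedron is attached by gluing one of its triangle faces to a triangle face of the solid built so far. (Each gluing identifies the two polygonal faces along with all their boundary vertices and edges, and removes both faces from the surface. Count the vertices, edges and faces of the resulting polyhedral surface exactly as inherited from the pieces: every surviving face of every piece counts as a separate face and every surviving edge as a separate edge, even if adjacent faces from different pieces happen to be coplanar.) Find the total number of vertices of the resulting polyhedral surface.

7

A regular octahedron: V=6, E=12, F=8.
Attach a regular tetrahedron (V=4, E=6, F=4) along a 3-gon: merge 3 vertices and 3 edges, delete both glued faces → V=7, E=15, F=10.
Check: V − E + F = 7 − 15 + 10 = 2.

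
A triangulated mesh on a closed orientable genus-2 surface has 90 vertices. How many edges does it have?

276

χ = 2 − 2·2 = -2, and every face is a triangle so 3F = 2E.
V − E + F = -2 with E = 3F/2 gives 90 − (3/2 − 1)·F = -2, so F = 184 and E = 276.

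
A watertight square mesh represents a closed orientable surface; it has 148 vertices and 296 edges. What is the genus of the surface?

1

Every face is a square and each edge borders two faces, so 4F = 2·296, giving F = 148.
χ = V − E + F = 148 − 296 + 148 = 0.
For a closed orientable surface χ = 2 − 2g, so g = (2 − (0))/2 = 1.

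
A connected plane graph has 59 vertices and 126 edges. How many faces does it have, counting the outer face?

Euler's formula for a connected plane graph: V − E + F = 2, so F = 2 − 59 + 126 = 69.

69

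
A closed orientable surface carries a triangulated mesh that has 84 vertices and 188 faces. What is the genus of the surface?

Every face is a triangle, so 2E = 3·188 = 564, giving E = 282.
χ = V − E + F = 84 − 282 + 188 = -10.
For a closed orientable surface χ = 2 − 2g, so g = (2 − (-10))/2 = 6.

6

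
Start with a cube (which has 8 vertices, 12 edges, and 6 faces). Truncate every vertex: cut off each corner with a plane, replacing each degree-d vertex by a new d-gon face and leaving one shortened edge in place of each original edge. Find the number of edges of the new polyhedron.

Truncation replaces each original edge-end by a new vertex, so V′ = 2E = 24.
Each original edge survives, and each old vertex of degree d contributes d new edges; summing degrees gives Σd = 2E, so E′ = E + 2E = 3E = 36.
Each original face survives and each original vertex becomes one new face: F′ = F + V = 14.

36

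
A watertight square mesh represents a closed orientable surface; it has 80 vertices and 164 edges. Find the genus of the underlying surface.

Every face is a square and each edge borders two faces, so 4F = 2·164, giving F = 82.
χ = V − E + F = 80 − 164 + 82 = -2.
For a closed orientable surface χ = 2 − 2g, so g = (2 − (-2))/2 = 2.

2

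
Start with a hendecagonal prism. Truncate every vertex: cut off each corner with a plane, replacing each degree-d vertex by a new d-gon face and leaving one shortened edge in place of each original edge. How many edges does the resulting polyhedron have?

The base solid has V = 22, E = 33, F = 13.
Truncation replaces each original edge-end by a new vertex, so V′ = 2E = 66.
Each original edge survives, and each old vertex of degree d contributes d new edges; summing degrees gives Σd = 2E, so E′ = E + 2E = 3E = 99.
Each original face survives and each original vertex becomes one new face: F′ = F + V = 35.

99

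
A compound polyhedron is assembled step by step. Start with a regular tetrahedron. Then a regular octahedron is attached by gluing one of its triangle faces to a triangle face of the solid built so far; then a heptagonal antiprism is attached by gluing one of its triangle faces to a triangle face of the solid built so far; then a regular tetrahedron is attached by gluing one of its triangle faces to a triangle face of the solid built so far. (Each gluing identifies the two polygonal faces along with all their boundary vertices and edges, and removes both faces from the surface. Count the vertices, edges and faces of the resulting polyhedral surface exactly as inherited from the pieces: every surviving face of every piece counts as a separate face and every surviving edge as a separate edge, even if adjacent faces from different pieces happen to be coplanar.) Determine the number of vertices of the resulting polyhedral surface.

19

A regular tetrahedron: V=4, E=6, F=4.
Attach a regular octahedron (V=6, E=12, F=8) along a 3-gon: merge 3 vertices and 3 edges, delete both glued faces → V=7, E=15, F=10.
Attach a heptagonal antiprism (V=14, E=28, F=16) along a 3-gon: merge 3 vertices and 3 edges, delete both glued faces → V=18, E=40, F=24.
Attach a regular tetrahedron (V=4, E=6, F=4) along a 3-gon: merge 3 vertices and 3 edges, delete both glued faces → V=19, E=43, F=26.
Check: V − E + F = 19 − 43 + 26 = 2.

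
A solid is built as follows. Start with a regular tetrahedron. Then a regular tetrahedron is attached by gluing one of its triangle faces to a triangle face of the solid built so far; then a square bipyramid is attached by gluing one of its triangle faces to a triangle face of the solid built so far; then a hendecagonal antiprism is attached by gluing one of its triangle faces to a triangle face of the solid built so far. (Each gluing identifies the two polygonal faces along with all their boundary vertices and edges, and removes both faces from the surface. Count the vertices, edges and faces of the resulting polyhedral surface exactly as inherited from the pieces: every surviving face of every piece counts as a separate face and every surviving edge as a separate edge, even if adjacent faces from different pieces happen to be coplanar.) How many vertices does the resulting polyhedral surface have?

27

A regular tetrahedron: V=4, E=6, F=4.
Attach a regular tetrahedron (V=4, E=6, F=4) along a 3-gon: merge 3 vertices and 3 edges, delete both glued faces → V=5, E=9, F=6.
Attach a square bipyramid (V=6, E=12, F=8) along a 3-gon: merge 3 vertices and 3 edges, delete both glued faces → V=8, E=18, F=12.
Attach a hendecagonal antiprism (V=22, E=44, F=24) along a 3-gon: merge 3 vertices and 3 edges, delete both glued faces → V=27, E=59, F=34.
Check: V − E + F = 27 − 59 + 34 = 2.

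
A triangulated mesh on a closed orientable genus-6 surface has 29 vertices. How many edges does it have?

117

χ = 2 − 2·6 = -10, and every face is a triangle so 3F = 2E.
V − E + F = -10 with E = 3F/2 gives 29 − (3/2 − 1)·F = -10, so F = 78 and E = 117.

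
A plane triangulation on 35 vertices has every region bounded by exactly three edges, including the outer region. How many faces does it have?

66

In a plane triangulation 3F = 2E and V − E + F = 2, so F = 2V − 4 = 2·35 − 4 = 66.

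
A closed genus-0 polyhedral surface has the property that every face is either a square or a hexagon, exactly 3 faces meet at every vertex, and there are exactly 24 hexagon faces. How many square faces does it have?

6

Let x be the number of squares; then F = 24 + x.
Edge–face incidences: 2E = 6·24 + 4·x = 144 + 4x.
Every vertex has degree 3, so 3V = 2E.
Euler: V − E + F = 2 ⇒ (2E)/3 − E + (24 + x) = 2.
Multiply by 6: 2·(2E) − 3·(2E) + 6·(24 + x) = 12, i.e. 144 + 6x − (144 + 4x) = 12.
Collecting terms: 2x = 12, so x = 6.
Then 2E = 144 + 4·6 = 168, so E = 84, V = 2E/3 = 56, F = 24 + 6 = 30.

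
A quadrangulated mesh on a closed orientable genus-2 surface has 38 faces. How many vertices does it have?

36

χ = 2 − 2·2 = -2, and every face is a square so 4F = 2E.
E = 4·38/2 = 76. Then V = -2 + E − F = -2 + 76 − 38 = 36.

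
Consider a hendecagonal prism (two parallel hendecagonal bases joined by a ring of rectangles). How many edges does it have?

33

A prism on an n-gon has two n-gon bases and n rectangular sides: V = 2·11 = 22, E = 3·11 = 33, F = 11 + 2 = 13.
Check: V − E + F = 22 − 33 + 13 = 2.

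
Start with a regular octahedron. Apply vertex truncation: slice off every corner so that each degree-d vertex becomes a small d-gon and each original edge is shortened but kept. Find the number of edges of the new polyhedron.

36

The base solid has V = 6, E = 12, F = 8.
Truncation replaces each original edge-end by a new vertex, so V′ = 2E = 24.
Each original edge survives, and each old vertex of degree d contributes d new edges; summing degrees gives Σd = 2E, so E′ = E + 2E = 3E = 36.
Each original face survives and each original vertex becomes one new face: F′ = F + V = 14.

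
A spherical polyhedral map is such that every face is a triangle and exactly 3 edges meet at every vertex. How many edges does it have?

6

Each face has 3 edges and each edge borders two faces, so 2E = 3F.
Each vertex has degree 3, so 3V = 2E and hence V = 3F/3.
Euler: V − E + F = 2 ⇒ (3F/3) − (3F/2) + F = 2.
Multiply by 6: (6 − 9 + 6)F = 12, i.e. 3F = 12.
So F = 4, E = 3·4/2 = 6, V = 3·4/3 = 4.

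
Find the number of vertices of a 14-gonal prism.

A prism on an n-gon has two n-gon bases and n rectangular sides: V = 2·14 = 28, E = 3·14 = 42, F = 14 + 2 = 16.

28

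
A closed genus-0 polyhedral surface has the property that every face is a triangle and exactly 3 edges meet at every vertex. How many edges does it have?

Each face has 3 edges and each edge borders two faces, so 2E = 3F.
Each vertex has degree 3, so 3V = 2E and hence V = 3F/3.
Euler: V − E + F = 2 ⇒ (3F/3) − (3F/2) + F = 2.
Multiply by 6: (6 − 9 + 6)F = 12, i.e. 3F = 12.
So F = 4, E = 3·4/2 = 6, V = 3·4/3 = 4.

6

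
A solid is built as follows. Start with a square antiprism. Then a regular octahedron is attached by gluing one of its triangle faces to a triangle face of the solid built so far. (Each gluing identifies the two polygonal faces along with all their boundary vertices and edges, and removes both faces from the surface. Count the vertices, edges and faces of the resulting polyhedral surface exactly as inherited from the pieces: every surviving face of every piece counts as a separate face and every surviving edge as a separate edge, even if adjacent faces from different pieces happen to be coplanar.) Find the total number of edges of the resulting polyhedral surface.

A square antiprism: V=8, E=16, F=10.
Attach a regular octahedron (V=6, E=12, F=8) along a 3-gon: merge 3 vertices and 3 edges, delete both glued faces → V=11, E=25, F=16.
Check: V − E + F = 11 − 25 + 16 = 2.

25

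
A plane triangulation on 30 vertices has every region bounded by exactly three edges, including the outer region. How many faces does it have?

In a plane triangulation 3F = 2E and V − E + F = 2, so F = 2V − 4 = 2·30 − 4 = 56.

56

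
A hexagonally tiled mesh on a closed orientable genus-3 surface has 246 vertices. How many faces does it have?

125

χ = 2 − 2·3 = -4, and every face is a hexagon so 6F = 2E.
V − E + F = -4 with E = 6F/2 gives 246 − (6/2 − 1)·F = -4, so F = 125 and E = 375.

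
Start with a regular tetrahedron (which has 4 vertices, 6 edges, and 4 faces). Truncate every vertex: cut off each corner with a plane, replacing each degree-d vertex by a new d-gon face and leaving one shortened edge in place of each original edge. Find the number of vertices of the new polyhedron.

12

Truncation replaces each original edge-end by a new vertex, so V′ = 2E = 12.
Each original edge survives, and each old vertex of degree d contributes d new edges; summing degrees gives Σd = 2E, so E′ = E + 2E = 3E = 18.
Each original face survives and each original vertex becomes one new face: F′ = F + V = 8.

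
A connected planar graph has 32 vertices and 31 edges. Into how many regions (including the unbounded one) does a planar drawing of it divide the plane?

1

Euler's formula for a connected plane graph: V − E + F = 2, so F = 2 − 32 + 31 = 1.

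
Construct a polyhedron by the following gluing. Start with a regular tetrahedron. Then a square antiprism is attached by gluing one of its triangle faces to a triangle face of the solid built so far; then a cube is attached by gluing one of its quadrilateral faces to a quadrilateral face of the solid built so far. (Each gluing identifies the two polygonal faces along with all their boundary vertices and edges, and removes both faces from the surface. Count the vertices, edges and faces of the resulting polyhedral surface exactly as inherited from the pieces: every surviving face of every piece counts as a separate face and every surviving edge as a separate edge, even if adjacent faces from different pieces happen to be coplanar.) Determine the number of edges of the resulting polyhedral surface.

27

A regular tetrahedron: V=4, E=6, F=4.
Attach a square antiprism (V=8, E=16, F=10) along a 3-gon: merge 3 vertices and 3 edges, delete both glued faces → V=9, E=19, F=12.
Attach a cube (V=8, E=12, F=6) along a 4-gon: merge 4 vertices and 4 edges, delete both glued faces → V=13, E=27, F=16.
Check: V − E + F = 13 − 27 + 16 = 2.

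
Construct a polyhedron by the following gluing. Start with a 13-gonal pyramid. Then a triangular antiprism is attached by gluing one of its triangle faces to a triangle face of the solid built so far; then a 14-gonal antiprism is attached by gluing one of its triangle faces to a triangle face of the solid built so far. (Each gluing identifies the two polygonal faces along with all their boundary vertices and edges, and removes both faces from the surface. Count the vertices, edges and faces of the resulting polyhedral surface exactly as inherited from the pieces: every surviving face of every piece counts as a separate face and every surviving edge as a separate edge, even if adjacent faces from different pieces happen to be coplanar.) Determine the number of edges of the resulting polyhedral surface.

88

A 13-gonal pyramid: V=14, E=26, F=14.
Attach a triangular antiprism (V=6, E=12, F=8) along a 3-gon: merge 3 vertices and 3 edges, delete both glued faces → V=17, E=35, F=20.
Attach a 14-gonal antiprism (V=28, E=56, F=30) along a 3-gon: merge 3 vertices and 3 edges, delete both glued faces → V=42, E=88, F=48.
Check: V − E + F = 42 − 88 + 48 = 2.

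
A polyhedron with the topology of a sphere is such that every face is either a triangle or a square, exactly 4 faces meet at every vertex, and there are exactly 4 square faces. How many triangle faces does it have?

8

Let x be the number of triangles; then F = 4 + x.
Edge–face incidences: 2E = 4·4 + 3·x = 16 + 3x.
Every vertex has degree 4, so 4V = 2E.
Euler: V − E + F = 2 ⇒ (2E)/4 − E + (4 + x) = 2.
Multiply by 8: 2·(2E) − 4·(2E) + 8·(4 + x) = 16, i.e. 32 + 8x − 2·(16 + 3x) = 16.
Collecting terms: 2x = 16, so x = 8.
Then 2E = 16 + 3·8 = 40, so E = 20, V = 2E/4 = 10, F = 4 + 8 = 12.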